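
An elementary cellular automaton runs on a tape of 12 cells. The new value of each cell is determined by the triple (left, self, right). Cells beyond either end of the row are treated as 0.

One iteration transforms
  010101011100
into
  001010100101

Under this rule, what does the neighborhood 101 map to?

1

At position 2 the neighborhood is 101; the next row has 1 there.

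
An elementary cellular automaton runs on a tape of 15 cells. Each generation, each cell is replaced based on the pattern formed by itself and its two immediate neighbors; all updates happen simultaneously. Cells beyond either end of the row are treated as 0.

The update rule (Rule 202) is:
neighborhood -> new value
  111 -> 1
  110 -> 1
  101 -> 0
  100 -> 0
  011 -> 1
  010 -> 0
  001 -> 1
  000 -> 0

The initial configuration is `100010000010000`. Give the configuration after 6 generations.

000100000100000
001000001000000
010000010000000
100000100000000
000001000000000
000010000000000

000010000000000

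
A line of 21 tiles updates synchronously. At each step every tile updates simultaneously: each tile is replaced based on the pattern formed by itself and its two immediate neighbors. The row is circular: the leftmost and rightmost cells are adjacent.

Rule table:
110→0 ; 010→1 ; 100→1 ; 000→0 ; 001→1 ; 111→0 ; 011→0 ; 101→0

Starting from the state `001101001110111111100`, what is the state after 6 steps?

step 1: 010001110000000000010
step 2: 111010001000000000111
step 3: 000011011100000001000
step 4: 000100000010000011100
step 5: 001110000111000100010
step 6: 010001001000101110111

010001001000101110111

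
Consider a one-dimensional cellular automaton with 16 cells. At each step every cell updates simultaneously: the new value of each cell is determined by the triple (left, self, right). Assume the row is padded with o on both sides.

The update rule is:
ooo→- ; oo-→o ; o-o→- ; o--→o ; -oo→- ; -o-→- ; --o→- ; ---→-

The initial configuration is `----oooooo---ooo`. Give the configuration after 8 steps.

--oo--oo--------

step 1: o--------oo-----
step 2: oo--------oo----
step 3: -oo--------oo---
step 4: --oo--------oo--
step 5: o--oo--------oo-
step 6: oo--oo--------o-
step 7: -oo--oo---------
step 8: --oo--oo--------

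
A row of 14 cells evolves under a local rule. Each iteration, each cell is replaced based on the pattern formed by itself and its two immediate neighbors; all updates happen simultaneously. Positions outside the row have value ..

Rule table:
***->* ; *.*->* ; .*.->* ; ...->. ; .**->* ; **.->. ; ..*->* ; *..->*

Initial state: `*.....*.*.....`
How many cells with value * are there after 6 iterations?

11

**...*****....
*.*.*****.*...
********.***..
*******.***.*.
******.***.***
*****.***.***.
count of *: 11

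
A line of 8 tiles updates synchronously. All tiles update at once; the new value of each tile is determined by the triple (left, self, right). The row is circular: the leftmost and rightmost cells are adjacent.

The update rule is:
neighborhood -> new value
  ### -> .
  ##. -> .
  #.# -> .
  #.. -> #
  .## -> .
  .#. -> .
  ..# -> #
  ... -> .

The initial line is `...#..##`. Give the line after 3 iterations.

iteration 1: #.#.##..
iteration 2: ......##
iteration 3: #....#..

#....#..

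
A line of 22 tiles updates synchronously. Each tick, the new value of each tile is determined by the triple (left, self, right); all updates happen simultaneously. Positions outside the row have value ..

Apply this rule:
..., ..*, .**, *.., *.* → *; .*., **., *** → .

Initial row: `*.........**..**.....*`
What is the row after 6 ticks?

.**********.***.*****.
**.........**..**....*
*.**********.***.****.
.**.........**..**...*
**.**********.***.***.
*.**.........**..**..*

*.**.........**..**..*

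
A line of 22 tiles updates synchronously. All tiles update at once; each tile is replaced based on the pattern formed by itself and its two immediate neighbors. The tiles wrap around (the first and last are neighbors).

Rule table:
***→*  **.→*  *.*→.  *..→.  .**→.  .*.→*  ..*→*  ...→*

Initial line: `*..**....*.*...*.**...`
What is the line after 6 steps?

*.*.*.****.*.***..*.**
*.*.*..***.*..**.**..*
*.*.*.*.**.*.*.*..*.*.
*.*.*.*..*.*.*.*.**.*.
*.*.*.*.**.*.*.*..*.*.  (repeats step 3; period 2)
step 6: *.*.*.*..*.*.*.*.**.*.

*.*.*.*..*.*.*.*.**.*.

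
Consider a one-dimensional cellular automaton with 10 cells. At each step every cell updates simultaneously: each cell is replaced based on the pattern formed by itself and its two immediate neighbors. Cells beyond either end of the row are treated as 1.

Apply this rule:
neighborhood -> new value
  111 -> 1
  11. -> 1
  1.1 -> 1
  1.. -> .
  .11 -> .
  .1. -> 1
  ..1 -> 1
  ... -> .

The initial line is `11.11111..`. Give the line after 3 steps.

11111.1111

step 1: 111.1111.1
step 2: 1111.1111.
step 3: 11111.1111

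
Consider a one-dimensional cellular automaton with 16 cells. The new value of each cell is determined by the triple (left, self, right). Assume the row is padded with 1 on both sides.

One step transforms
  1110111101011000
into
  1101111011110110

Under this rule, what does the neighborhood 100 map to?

At position 13 the neighborhood is 100; the next row has 1 there.

1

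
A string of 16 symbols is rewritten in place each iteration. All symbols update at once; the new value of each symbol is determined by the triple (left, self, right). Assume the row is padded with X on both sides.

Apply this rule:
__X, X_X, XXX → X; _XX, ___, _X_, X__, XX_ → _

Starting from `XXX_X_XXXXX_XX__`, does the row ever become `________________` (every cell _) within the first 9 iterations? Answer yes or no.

XX_X_X_XXX_X___X
X_X_X_X_X_X___X_
_X_X_X_X_X___X_X
X_X_X_X_X___X_X_
_X_X_X_X___X_X_X
X_X_X_X___X_X_X_
_X_X_X___X_X_X_X
X_X_X___X_X_X_X_
_X_X___X_X_X_X_X
iteration 9 is _X_X___X_X_X_X_X, still not uniform _

no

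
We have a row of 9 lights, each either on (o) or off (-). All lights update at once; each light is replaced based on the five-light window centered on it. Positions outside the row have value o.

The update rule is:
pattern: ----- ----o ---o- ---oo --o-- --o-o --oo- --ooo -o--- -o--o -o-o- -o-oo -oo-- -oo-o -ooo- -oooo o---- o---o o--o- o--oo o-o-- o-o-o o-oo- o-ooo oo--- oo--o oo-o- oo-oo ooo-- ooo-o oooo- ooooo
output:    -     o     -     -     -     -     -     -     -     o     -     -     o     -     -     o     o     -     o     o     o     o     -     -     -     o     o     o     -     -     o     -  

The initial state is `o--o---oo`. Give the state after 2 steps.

o-o-o-o--

-oo-----o
o-o-o-o--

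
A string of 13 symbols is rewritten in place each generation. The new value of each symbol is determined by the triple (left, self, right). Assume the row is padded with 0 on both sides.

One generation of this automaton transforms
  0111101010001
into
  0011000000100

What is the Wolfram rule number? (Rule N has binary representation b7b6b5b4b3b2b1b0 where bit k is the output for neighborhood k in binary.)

position 2: 111 → 1  (bit 7 = 1)
position 4: 110 → 0  (bit 6 = 0)
position 5: 101 → 0  (bit 5 = 0)
position 9: 100 → 0  (bit 4 = 0)
position 1: 011 → 0  (bit 3 = 0)
position 6: 010 → 0  (bit 2 = 0)
position 0: 001 → 0  (bit 1 = 0)
position 10: 000 → 1  (bit 0 = 1)
bits b7..b0 = 10000001 = 129

129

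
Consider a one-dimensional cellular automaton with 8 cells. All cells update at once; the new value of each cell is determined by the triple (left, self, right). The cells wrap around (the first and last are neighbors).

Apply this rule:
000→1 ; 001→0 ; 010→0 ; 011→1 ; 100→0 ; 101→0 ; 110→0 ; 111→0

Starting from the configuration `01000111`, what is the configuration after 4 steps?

00010100
11000001
00011101
01010000

01010000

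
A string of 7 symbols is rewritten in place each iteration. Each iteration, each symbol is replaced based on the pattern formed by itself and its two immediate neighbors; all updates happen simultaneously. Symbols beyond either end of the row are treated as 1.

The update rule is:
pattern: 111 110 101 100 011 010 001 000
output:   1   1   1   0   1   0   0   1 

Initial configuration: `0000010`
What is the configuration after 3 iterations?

0111001
1111001
1111001

1111001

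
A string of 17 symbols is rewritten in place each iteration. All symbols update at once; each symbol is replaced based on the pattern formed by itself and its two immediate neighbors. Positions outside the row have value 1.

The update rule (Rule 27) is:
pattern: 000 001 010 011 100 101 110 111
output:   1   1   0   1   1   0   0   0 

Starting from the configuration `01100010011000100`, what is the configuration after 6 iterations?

01011101110111011
00010001000100010
11101110111011100
00001000100010011
11110111011101110
00000100010001000

00000100010001000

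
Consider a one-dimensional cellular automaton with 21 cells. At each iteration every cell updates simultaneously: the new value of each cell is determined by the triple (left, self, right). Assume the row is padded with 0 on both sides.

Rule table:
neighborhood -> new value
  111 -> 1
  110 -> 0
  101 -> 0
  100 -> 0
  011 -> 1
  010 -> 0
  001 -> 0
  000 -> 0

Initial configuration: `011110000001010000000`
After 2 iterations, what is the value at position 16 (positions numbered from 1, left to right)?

011100000000000000000
011000000000000000000
position 16 holds 0

0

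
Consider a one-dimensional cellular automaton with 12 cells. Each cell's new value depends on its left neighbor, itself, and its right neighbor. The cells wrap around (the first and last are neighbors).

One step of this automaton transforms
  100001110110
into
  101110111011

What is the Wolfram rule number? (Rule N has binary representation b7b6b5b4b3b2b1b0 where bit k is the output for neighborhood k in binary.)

231

position 6: 111 → 1  (bit 7 = 1)
position 7: 110 → 1  (bit 6 = 1)
position 8: 101 → 1  (bit 5 = 1)
position 1: 100 → 0  (bit 4 = 0)
position 5: 011 → 0  (bit 3 = 0)
position 0: 010 → 1  (bit 2 = 1)
position 4: 001 → 1  (bit 1 = 1)
position 2: 000 → 1  (bit 0 = 1)
bits b7..b0 = 11100111 = 231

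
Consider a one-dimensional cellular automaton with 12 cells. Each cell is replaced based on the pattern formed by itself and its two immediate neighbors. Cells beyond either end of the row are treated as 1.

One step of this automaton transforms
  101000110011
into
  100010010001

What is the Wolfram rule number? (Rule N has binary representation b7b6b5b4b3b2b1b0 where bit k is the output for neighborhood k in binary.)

193

position 11: 111 → 1  (bit 7 = 1)
position 0: 110 → 1  (bit 6 = 1)
position 1: 101 → 0  (bit 5 = 0)
position 3: 100 → 0  (bit 4 = 0)
position 6: 011 → 0  (bit 3 = 0)
position 2: 010 → 0  (bit 2 = 0)
position 5: 001 → 0  (bit 1 = 0)
position 4: 000 → 1  (bit 0 = 1)
bits b7..b0 = 11000001 = 193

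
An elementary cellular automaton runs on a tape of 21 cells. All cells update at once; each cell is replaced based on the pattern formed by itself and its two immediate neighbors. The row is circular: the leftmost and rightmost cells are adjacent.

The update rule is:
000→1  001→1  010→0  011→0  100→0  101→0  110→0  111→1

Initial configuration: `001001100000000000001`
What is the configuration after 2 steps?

100100110111111111100

010010001111111111110
100100110111111111100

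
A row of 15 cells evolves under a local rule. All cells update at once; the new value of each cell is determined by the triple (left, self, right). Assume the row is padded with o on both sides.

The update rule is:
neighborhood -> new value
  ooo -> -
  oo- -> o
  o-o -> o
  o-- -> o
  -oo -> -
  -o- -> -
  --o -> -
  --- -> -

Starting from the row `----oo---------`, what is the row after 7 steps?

o-oo-oo----oo--

o----oo--------
oo----oo-------
-oo----oo------
o-oo----oo-----
oo-oo----oo----
-oo-oo----oo---
o-oo-oo----oo--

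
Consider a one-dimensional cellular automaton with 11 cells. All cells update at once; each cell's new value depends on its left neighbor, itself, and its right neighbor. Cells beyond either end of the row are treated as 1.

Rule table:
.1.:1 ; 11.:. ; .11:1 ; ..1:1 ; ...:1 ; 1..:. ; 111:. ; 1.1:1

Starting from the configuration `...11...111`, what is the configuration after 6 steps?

...111...11

step 1: .111..111..
step 2: 11...11...1
step 3: ...111..111
step 4: .111...11..
step 5: 11...111..1
step 6: ...111...11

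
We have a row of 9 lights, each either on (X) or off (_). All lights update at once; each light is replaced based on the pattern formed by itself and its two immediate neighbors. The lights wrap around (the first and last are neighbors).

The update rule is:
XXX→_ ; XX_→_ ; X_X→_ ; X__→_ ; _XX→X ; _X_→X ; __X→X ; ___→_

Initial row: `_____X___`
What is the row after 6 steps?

X_______X

____XX___
___XX____
__XX_____
_XX______
XX_______
X_______X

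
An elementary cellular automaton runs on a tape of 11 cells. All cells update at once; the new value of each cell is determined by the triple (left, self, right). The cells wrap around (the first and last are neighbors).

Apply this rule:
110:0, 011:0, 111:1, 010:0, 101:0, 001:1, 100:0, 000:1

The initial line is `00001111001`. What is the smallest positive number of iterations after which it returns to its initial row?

01110110010
10100000100
00001111001

3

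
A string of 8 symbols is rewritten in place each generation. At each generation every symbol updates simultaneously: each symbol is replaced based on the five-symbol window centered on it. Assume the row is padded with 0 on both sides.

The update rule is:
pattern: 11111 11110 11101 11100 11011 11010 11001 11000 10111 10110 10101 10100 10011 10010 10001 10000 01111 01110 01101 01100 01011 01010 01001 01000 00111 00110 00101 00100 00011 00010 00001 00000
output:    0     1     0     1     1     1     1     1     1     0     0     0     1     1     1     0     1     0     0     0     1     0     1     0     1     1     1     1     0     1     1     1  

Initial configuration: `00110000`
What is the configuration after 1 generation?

10101011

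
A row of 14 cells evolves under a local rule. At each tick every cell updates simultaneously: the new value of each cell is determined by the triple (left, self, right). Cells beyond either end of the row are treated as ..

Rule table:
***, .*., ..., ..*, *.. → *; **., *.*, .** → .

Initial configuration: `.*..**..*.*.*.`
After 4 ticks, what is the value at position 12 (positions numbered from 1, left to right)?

*

tick 1: ****..***.*.**
tick 2: .**.**.*..*...
tick 3: *......*******
tick 4: *******.*****.
position 12 holds *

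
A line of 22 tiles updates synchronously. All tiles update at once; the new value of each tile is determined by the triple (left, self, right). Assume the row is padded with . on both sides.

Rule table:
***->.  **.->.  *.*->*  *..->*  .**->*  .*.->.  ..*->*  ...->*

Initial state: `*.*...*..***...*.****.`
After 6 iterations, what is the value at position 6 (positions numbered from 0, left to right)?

.

iteration 1: .*.***.***..***.**...*
iteration 2: *.**..**..***..**.***.
iteration 3: .**.***.***..***.**..*
iteration 4: **.**..**..***..**.**.
iteration 5: *.**.***.***..***.**.*
iteration 6: .**.**..**..***..**.*.
position 6 holds .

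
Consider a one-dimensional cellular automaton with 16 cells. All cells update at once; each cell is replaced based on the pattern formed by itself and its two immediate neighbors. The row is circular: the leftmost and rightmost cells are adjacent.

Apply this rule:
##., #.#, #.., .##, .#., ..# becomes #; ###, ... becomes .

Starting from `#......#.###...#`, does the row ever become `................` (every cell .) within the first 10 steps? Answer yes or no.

yes

step 1: ##....####.##.##
step 2: .##..##..######.
step 3: ##########....##
step 4: .........##..##.
step 5: ........########
step 6: #......##......#
step 7: ##....####....##
step 8: .##..##..##..##.
step 9: ################
step 10: ................
all cells are . at step 10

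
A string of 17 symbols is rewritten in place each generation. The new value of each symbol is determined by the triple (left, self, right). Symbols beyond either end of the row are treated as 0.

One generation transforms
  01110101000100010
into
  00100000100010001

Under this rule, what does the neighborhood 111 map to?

At position 2 the neighborhood is 111; the next row has 1 there.

1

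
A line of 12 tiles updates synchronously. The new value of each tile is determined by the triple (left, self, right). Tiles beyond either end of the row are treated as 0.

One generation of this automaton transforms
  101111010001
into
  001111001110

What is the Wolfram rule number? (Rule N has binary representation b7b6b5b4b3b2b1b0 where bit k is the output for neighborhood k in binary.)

219

position 3: 111 → 1  (bit 7 = 1)
position 5: 110 → 1  (bit 6 = 1)
position 1: 101 → 0  (bit 5 = 0)
position 8: 100 → 1  (bit 4 = 1)
position 2: 011 → 1  (bit 3 = 1)
position 0: 010 → 0  (bit 2 = 0)
position 10: 001 → 1  (bit 1 = 1)
position 9: 000 → 1  (bit 0 = 1)
bits b7..b0 = 11011011 = 219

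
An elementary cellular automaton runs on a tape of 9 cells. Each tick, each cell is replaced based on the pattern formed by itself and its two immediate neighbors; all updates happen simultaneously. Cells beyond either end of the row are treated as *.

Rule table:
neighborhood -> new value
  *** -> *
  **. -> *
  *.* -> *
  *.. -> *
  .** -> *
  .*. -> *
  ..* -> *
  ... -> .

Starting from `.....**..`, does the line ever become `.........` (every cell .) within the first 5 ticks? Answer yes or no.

no

tick 1: *...*****
tick 2: **.******
tick 3: *********
tick 4: *********  (fixed point — unchanged through tick 5)
tick 5 is *********, still not uniform .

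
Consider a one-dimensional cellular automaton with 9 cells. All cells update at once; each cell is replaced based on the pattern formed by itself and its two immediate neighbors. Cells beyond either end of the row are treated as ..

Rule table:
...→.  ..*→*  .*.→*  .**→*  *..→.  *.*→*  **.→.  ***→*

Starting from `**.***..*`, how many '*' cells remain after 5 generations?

3

*.***..**
****..**.
***..**..
**..**...
*..**....
count of *: 3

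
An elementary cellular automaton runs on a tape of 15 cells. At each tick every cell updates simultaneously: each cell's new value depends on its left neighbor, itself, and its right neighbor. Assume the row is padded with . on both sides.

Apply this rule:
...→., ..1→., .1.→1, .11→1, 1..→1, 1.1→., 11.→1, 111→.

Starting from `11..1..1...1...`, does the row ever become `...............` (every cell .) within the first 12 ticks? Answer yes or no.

tick 1: 111.11.11..11..
tick 2: 1.1.11.111.111.
tick 3: 1.1.11.1.1.1.11
tick 4: 1.1.11.1.1.1.11  (fixed point — unchanged through tick 12)
tick 12 is 1.1.11.1.1.1.11, still not uniform .

no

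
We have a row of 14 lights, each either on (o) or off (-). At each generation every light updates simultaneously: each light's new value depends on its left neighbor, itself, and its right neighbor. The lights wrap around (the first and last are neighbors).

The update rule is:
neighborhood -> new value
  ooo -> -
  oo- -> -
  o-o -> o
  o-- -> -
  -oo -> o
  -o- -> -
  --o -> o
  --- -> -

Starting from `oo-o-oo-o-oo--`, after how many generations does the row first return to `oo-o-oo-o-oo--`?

o-o-oo-o-oo--o
-o-oo-o-oo--oo
o-oo-o-oo--oo-
-oo-o-oo--oo-o
oo-o-oo--oo-o-
o-o-oo--oo-o-o
-o-oo--oo-o-oo
o-oo--oo-o-oo-
-oo--oo-o-oo-o
oo--oo-o-oo-o-
o--oo-o-oo-o-o
--oo-o-oo-o-oo
-oo-o-oo-o-oo-
oo-o-oo-o-oo--

14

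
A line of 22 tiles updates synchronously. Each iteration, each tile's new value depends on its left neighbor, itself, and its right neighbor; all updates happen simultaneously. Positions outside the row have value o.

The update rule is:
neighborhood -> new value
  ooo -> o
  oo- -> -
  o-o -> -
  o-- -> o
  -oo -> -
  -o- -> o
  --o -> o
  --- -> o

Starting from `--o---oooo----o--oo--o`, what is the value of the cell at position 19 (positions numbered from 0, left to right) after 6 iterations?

oooooo-oo-ooooooo--oo-
ooooo------ooooo-oo---
oooo-oooooo-ooo----ooo
ooo---oooo---o-oooo-oo
oo-ooo-oo-oooo--oo---o
o---o------oo-oo--ooo-
position 19 holds o

o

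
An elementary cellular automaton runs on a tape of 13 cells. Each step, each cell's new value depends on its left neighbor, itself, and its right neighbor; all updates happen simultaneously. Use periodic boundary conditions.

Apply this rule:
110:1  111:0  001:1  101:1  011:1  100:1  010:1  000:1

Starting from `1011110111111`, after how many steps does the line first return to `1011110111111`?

1110011100000
1011110111111

2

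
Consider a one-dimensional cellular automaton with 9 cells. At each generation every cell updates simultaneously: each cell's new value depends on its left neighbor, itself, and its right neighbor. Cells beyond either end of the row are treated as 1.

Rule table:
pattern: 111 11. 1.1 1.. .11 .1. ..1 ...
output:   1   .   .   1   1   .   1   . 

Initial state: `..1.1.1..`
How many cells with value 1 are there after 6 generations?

8

11.....11
1.1...111
...1.1111
1.1..1111
...111111
1.1111111
count of 1: 8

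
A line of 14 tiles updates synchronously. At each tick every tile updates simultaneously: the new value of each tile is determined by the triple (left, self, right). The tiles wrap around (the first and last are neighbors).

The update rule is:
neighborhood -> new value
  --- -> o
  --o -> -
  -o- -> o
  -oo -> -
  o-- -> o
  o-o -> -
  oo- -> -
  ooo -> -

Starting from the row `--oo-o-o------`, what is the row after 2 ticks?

-ooo-o--------

o----o-ooooooo
-ooo-o--------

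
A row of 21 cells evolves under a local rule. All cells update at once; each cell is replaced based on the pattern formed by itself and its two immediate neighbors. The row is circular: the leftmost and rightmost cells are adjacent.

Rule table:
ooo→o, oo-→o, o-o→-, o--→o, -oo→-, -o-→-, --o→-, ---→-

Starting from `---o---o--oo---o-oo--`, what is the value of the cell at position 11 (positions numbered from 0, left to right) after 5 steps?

-

----o---o--oo-----oo-
-----o---o--oo-----oo
o-----o---o--oo-----o
oo-----o---o--oo-----
-oo-----o---o--oo----
position 11 holds -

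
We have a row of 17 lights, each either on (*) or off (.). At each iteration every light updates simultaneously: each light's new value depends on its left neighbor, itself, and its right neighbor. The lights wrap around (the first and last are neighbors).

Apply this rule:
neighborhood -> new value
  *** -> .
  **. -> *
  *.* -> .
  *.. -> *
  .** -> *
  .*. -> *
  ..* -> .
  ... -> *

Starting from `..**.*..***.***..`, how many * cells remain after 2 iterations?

*.**.**.*.*.*.***
*.**.**.*.*.*.*..
count of *: 9

9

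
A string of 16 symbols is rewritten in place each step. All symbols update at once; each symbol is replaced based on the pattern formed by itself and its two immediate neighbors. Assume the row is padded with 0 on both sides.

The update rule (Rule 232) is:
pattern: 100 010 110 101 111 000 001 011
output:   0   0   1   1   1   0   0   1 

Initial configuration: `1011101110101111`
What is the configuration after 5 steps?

0111111111011111
0111111111111111
0111111111111111  (fixed point — unchanged through step 5)

0111111111111111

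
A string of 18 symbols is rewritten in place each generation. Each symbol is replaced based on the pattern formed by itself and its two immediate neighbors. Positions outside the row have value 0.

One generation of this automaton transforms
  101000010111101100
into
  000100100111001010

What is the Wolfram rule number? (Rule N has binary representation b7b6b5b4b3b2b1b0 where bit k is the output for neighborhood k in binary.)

154

position 10: 111 → 1  (bit 7 = 1)
position 12: 110 → 0  (bit 6 = 0)
position 1: 101 → 0  (bit 5 = 0)
position 3: 100 → 1  (bit 4 = 1)
position 9: 011 → 1  (bit 3 = 1)
position 0: 010 → 0  (bit 2 = 0)
position 6: 001 → 1  (bit 1 = 1)
position 4: 000 → 0  (bit 0 = 0)
bits b7..b0 = 10011010 = 154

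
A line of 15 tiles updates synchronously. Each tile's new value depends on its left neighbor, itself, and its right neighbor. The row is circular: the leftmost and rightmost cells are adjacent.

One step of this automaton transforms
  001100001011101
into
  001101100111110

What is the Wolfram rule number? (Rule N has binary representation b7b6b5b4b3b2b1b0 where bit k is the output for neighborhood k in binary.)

position 11: 111 → 1  (bit 7 = 1)
position 3: 110 → 1  (bit 6 = 1)
position 9: 101 → 1  (bit 5 = 1)
position 0: 100 → 0  (bit 4 = 0)
position 2: 011 → 1  (bit 3 = 1)
position 8: 010 → 0  (bit 2 = 0)
position 1: 001 → 0  (bit 1 = 0)
position 5: 000 → 1  (bit 0 = 1)
bits b7..b0 = 11101001 = 233

233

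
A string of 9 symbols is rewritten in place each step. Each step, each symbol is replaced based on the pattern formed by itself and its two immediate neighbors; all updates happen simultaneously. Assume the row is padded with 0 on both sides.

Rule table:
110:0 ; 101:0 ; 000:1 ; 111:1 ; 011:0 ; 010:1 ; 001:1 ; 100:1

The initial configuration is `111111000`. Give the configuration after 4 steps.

011110111
101100010
100011111
111101110

111101110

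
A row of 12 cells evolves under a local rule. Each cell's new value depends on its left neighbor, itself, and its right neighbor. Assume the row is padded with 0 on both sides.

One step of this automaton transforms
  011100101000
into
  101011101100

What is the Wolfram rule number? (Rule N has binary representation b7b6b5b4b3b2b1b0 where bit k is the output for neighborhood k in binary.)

150

position 2: 111 → 1  (bit 7 = 1)
position 3: 110 → 0  (bit 6 = 0)
position 7: 101 → 0  (bit 5 = 0)
position 4: 100 → 1  (bit 4 = 1)
position 1: 011 → 0  (bit 3 = 0)
position 6: 010 → 1  (bit 2 = 1)
position 0: 001 → 1  (bit 1 = 1)
position 10: 000 → 0  (bit 0 = 0)
bits b7..b0 = 10010110 = 150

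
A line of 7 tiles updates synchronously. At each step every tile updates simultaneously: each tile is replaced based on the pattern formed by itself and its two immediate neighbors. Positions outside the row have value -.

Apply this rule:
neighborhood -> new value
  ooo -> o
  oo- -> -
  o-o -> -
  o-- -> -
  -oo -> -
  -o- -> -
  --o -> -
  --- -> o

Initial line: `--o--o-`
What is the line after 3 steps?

o--ooo-

o------
--ooooo
o--ooo-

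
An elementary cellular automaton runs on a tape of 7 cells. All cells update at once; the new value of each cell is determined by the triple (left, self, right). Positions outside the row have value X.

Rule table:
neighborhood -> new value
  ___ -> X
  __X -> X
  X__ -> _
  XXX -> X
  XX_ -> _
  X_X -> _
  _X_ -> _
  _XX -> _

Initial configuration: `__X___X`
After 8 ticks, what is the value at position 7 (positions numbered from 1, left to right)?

_

_X__XX_
___X___
_XX__XX
____X_X
_XXX___
__X__XX
_X__X_X
___X___
position 7 holds _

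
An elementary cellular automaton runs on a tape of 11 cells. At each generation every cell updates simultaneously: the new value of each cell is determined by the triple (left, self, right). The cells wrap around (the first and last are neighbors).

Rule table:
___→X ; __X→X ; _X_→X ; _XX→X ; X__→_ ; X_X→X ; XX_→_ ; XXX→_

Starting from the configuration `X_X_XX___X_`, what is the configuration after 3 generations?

XXXXXXX__XX

XXXXX__XXXX
______XX___
XXXXXXX__XX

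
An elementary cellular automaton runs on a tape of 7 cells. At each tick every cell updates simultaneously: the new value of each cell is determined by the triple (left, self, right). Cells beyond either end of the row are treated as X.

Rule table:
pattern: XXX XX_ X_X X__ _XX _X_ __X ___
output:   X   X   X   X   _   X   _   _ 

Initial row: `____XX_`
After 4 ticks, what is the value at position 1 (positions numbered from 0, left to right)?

X

tick 1: X____XX
tick 2: XX____X
tick 3: XXX____
tick 4: XXXX___
position 1 holds X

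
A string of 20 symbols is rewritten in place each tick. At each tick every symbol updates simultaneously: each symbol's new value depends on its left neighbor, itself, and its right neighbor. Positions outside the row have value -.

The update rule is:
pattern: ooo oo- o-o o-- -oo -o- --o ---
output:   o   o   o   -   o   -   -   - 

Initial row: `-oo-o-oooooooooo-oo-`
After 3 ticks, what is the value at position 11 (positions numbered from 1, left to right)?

o

tick 1: -ooo-oooooooooooooo-
tick 2: -oooooooooooooooooo-
tick 3: -oooooooooooooooooo-
position 11 holds o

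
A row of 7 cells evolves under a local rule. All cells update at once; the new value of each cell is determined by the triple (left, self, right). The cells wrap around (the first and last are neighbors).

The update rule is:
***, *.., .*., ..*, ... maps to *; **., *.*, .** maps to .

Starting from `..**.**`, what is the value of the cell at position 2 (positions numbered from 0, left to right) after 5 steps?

*

step 1: **.....
step 2: ..*****
step 3: **.***.
step 4: ....*..
step 5: *******
position 2 holds *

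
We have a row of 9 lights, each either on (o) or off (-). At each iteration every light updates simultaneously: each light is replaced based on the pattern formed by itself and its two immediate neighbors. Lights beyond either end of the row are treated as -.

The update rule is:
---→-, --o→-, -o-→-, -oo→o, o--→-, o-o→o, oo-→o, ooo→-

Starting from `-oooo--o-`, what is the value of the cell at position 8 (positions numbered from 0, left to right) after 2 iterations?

-

iteration 1: -o--o----
iteration 2: ---------
position 8 holds -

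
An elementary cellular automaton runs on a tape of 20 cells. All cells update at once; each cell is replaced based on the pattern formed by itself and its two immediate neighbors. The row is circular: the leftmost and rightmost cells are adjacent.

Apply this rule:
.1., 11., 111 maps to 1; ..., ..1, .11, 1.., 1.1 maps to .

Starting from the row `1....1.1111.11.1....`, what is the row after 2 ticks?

tick 1: 1....1..111..1.1....
tick 2: 1....1...11..1.1....

1....1...11..1.1....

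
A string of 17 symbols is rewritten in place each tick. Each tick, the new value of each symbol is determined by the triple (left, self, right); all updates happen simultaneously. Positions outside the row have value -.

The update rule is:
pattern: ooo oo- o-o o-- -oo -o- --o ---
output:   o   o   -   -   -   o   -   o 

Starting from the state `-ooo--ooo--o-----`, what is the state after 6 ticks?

o--o-o--o--o-o--o

--oo---oo--o-oooo
o--o-o--o--o--ooo
o--o-o--o--o---oo
o--o-o--o--o-o--o
o--o-o--o--o-o--o  (fixed point — unchanged through tick 6)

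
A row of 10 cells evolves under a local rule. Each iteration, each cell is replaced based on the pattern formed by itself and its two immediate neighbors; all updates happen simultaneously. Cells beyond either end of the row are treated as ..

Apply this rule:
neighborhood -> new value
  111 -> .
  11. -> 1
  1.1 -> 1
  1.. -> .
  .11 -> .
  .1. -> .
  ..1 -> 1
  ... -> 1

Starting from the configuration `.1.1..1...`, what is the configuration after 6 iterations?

1.1..1..11
.1..1..1.1
1..1..1.1.
..1..1.1..
11..1.1..1
.1.1.1..1.

.1.1.1..1.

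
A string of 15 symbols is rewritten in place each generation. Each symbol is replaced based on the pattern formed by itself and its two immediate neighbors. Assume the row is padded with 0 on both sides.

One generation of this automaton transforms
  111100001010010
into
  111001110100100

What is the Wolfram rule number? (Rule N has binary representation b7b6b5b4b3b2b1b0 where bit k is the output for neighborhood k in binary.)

position 1: 111 → 1  (bit 7 = 1)
position 3: 110 → 0  (bit 6 = 0)
position 9: 101 → 1  (bit 5 = 1)
position 4: 100 → 0  (bit 4 = 0)
position 0: 011 → 1  (bit 3 = 1)
position 8: 010 → 0  (bit 2 = 0)
position 7: 001 → 1  (bit 1 = 1)
position 5: 000 → 1  (bit 0 = 1)
bits b7..b0 = 10101011 = 171

171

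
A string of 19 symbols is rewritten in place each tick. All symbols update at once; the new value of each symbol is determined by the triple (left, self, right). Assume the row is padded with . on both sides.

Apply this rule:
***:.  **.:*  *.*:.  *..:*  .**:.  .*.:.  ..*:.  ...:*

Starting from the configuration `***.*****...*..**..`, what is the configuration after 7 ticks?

..*.....***..*..***
*..****...**..*...*
.*....***..**..**..
..***...**..**..***
*...***..**..**...*
.**...**..**..***..
..***..**..**...***

..***..**..**...***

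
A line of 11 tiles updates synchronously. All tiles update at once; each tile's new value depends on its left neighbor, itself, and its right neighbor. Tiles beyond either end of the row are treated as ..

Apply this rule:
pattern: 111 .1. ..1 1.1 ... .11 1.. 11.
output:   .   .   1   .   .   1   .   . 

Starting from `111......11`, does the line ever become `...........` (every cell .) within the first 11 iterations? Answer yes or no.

yes

1.......11.
.......11..
......11...
.....11....
....11.....
...11......
..11.......
.11........
11.........
1..........
...........
all cells are . at iteration 11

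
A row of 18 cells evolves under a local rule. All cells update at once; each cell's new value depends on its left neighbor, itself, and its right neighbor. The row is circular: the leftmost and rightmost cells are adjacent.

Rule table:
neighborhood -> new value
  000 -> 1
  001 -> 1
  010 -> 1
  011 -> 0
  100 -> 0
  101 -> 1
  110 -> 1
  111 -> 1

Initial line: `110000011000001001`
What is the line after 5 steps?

110111101011111010
011011111101111111
101101111110111111
110110111111011111
111011011111101111

111011011111101111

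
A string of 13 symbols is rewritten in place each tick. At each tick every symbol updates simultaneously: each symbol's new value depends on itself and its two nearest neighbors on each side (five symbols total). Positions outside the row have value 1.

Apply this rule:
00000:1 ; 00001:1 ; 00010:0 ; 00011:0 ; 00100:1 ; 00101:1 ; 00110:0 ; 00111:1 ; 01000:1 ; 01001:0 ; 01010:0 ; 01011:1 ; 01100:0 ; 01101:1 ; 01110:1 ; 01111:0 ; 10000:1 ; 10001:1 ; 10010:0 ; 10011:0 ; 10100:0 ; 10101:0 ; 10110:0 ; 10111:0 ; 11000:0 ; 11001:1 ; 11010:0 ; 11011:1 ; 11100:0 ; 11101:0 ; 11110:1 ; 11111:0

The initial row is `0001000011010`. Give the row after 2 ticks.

0101111001001
0010010101001

0010010101001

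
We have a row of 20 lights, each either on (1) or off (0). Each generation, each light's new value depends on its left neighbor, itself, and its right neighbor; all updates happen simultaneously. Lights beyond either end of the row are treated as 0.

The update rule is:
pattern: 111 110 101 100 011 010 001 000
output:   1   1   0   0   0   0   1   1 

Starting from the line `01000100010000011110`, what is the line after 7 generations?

11010011111110010011

10011001100111101110
00101010101011100110
11000000000001101010
01011111111110100000
10001111111110001111
00110111111110110111
11010011111110010011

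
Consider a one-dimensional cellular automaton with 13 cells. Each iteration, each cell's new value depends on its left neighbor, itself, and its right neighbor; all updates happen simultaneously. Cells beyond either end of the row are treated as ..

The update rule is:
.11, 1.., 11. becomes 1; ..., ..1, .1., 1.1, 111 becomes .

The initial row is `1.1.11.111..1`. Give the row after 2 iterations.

....11...111.

....11.1.11..
....11...111.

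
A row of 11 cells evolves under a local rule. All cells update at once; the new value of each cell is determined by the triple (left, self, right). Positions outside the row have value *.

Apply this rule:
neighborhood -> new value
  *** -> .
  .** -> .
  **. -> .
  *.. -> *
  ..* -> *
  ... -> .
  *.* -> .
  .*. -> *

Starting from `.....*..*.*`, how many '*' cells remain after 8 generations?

*...*****..
.*.*.....**
.*.**...*..
.*...*.****
.**.**.....
......*...*
*....***.*.
.*..*....*.
count of *: 3

3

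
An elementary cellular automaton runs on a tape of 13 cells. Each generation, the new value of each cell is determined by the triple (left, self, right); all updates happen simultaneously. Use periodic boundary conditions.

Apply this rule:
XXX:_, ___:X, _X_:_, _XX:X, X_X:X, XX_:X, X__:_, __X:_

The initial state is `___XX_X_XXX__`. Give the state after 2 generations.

_XXX_XXXXX_XX

XX_XXX_XX_X_X
_XXX_XXXXX_XX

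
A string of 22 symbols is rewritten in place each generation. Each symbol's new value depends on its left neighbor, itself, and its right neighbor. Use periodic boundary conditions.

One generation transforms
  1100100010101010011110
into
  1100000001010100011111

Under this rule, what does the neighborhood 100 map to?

At position 2 the neighborhood is 100; the next row has 0 there.

0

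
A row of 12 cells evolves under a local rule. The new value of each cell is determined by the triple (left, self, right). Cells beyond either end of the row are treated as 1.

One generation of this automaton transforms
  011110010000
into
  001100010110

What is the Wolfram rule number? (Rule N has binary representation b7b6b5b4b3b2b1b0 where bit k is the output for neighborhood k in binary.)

133

position 2: 111 → 1  (bit 7 = 1)
position 4: 110 → 0  (bit 6 = 0)
position 0: 101 → 0  (bit 5 = 0)
position 5: 100 → 0  (bit 4 = 0)
position 1: 011 → 0  (bit 3 = 0)
position 7: 010 → 1  (bit 2 = 1)
position 6: 001 → 0  (bit 1 = 0)
position 9: 000 → 1  (bit 0 = 1)
bits b7..b0 = 10000101 = 133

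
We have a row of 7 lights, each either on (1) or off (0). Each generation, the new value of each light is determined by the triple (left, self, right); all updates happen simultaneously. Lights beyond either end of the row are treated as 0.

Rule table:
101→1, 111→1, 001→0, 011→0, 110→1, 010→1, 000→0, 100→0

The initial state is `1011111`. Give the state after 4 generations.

0001101

generation 1: 1101111
generation 2: 0110111
generation 3: 0011011
generation 4: 0001101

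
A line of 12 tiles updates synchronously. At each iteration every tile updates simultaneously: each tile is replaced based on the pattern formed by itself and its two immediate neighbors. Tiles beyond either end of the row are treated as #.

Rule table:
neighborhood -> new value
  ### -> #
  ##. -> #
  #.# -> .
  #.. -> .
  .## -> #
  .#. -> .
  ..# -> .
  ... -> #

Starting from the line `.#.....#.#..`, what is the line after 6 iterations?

...###......
.#.###.####.
...###.####.
.#.###.####.  (repeats iteration 2; period 2)
iteration 6: .#.###.####.

.#.###.####.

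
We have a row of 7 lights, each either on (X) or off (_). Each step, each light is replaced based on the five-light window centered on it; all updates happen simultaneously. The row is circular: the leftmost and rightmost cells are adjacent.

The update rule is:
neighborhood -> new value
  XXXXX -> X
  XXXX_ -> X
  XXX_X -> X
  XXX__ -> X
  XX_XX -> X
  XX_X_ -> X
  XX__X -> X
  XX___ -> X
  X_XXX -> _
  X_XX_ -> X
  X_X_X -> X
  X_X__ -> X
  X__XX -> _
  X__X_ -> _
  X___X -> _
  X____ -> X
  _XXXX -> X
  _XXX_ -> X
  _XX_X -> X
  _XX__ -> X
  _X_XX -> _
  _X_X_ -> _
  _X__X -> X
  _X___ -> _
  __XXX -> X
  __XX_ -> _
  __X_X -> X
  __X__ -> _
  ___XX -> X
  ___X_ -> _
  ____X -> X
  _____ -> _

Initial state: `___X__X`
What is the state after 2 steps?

__X___X

____X__
__X___X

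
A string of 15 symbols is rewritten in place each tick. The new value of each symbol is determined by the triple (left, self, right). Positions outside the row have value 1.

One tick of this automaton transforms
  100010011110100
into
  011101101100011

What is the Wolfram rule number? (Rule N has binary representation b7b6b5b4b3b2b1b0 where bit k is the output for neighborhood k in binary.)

position 8: 111 → 1  (bit 7 = 1)
position 0: 110 → 0  (bit 6 = 0)
position 11: 101 → 0  (bit 5 = 0)
position 1: 100 → 1  (bit 4 = 1)
position 7: 011 → 0  (bit 3 = 0)
position 4: 010 → 0  (bit 2 = 0)
position 3: 001 → 1  (bit 1 = 1)
position 2: 000 → 1  (bit 0 = 1)
bits b7..b0 = 10010011 = 147

147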